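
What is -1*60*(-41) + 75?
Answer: 2535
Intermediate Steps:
-1*60*(-41) + 75 = -60*(-41) + 75 = 2460 + 75 = 2535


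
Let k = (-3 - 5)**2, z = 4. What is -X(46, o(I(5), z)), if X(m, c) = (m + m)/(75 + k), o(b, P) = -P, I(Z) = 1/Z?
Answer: -92/139 ≈ -0.66187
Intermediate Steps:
k = 64 (k = (-8)**2 = 64)
X(m, c) = 2*m/139 (X(m, c) = (m + m)/(75 + 64) = (2*m)/139 = (2*m)*(1/139) = 2*m/139)
-X(46, o(I(5), z)) = -2*46/139 = -1*92/139 = -92/139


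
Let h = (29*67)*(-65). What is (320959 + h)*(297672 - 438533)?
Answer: -27420565704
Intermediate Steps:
h = -126295 (h = 1943*(-65) = -126295)
(320959 + h)*(297672 - 438533) = (320959 - 126295)*(297672 - 438533) = 194664*(-140861) = -27420565704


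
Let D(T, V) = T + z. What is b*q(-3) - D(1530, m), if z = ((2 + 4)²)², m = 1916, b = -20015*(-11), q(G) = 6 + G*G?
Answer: 3299649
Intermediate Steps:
q(G) = 6 + G²
b = 220165
z = 1296 (z = (6²)² = 36² = 1296)
D(T, V) = 1296 + T (D(T, V) = T + 1296 = 1296 + T)
b*q(-3) - D(1530, m) = 220165*(6 + (-3)²) - (1296 + 1530) = 220165*(6 + 9) - 1*2826 = 220165*15 - 2826 = 3302475 - 2826 = 3299649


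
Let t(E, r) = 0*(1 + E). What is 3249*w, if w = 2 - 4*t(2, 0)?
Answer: 6498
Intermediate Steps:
t(E, r) = 0
w = 2 (w = 2 - 4*0 = 2 + 0 = 2)
3249*w = 3249*2 = 6498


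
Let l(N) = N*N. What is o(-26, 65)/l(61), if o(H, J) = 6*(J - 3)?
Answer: 372/3721 ≈ 0.099973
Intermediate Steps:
l(N) = N**2
o(H, J) = -18 + 6*J (o(H, J) = 6*(-3 + J) = -18 + 6*J)
o(-26, 65)/l(61) = (-18 + 6*65)/(61**2) = (-18 + 390)/3721 = 372*(1/3721) = 372/3721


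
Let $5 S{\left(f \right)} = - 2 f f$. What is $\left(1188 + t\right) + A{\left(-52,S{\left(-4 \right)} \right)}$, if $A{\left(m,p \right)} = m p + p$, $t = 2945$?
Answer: $\frac{22297}{5} \approx 4459.4$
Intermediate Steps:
$S{\left(f \right)} = - \frac{2 f^{2}}{5}$ ($S{\left(f \right)} = \frac{- 2 f f}{5} = \frac{\left(-2\right) f^{2}}{5} = - \frac{2 f^{2}}{5}$)
$A{\left(m,p \right)} = p + m p$
$\left(1188 + t\right) + A{\left(-52,S{\left(-4 \right)} \right)} = \left(1188 + 2945\right) + - \frac{2 \left(-4\right)^{2}}{5} \left(1 - 52\right) = 4133 + \left(- \frac{2}{5}\right) 16 \left(-51\right) = 4133 - - \frac{1632}{5} = 4133 + \frac{1632}{5} = \frac{22297}{5}$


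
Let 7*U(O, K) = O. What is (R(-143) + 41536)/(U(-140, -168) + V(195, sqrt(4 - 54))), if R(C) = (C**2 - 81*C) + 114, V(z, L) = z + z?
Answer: 36841/185 ≈ 199.14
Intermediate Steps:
V(z, L) = 2*z
U(O, K) = O/7
R(C) = 114 + C**2 - 81*C
(R(-143) + 41536)/(U(-140, -168) + V(195, sqrt(4 - 54))) = ((114 + (-143)**2 - 81*(-143)) + 41536)/((1/7)*(-140) + 2*195) = ((114 + 20449 + 11583) + 41536)/(-20 + 390) = (32146 + 41536)/370 = 73682*(1/370) = 36841/185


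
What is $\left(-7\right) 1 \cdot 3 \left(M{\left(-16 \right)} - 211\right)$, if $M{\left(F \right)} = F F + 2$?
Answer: $-987$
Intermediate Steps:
$M{\left(F \right)} = 2 + F^{2}$ ($M{\left(F \right)} = F^{2} + 2 = 2 + F^{2}$)
$\left(-7\right) 1 \cdot 3 \left(M{\left(-16 \right)} - 211\right) = \left(-7\right) 1 \cdot 3 \left(\left(2 + \left(-16\right)^{2}\right) - 211\right) = \left(-7\right) 3 \left(\left(2 + 256\right) - 211\right) = - 21 \left(258 - 211\right) = \left(-21\right) 47 = -987$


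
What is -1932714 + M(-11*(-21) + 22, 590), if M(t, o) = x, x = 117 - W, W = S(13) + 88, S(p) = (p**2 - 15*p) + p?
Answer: -1932672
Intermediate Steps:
S(p) = p**2 - 14*p
W = 75 (W = 13*(-14 + 13) + 88 = 13*(-1) + 88 = -13 + 88 = 75)
x = 42 (x = 117 - 1*75 = 117 - 75 = 42)
M(t, o) = 42
-1932714 + M(-11*(-21) + 22, 590) = -1932714 + 42 = -1932672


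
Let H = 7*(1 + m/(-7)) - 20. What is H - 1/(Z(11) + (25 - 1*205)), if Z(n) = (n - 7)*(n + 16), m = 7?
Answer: -1439/72 ≈ -19.986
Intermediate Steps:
Z(n) = (-7 + n)*(16 + n)
H = -20 (H = 7*(1 + 7/(-7)) - 20 = 7*(1 + 7*(-⅐)) - 20 = 7*(1 - 1) - 20 = 7*0 - 20 = 0 - 20 = -20)
H - 1/(Z(11) + (25 - 1*205)) = -20 - 1/((-112 + 11² + 9*11) + (25 - 1*205)) = -20 - 1/((-112 + 121 + 99) + (25 - 205)) = -20 - 1/(108 - 180) = -20 - 1/(-72) = -20 - 1*(-1/72) = -20 + 1/72 = -1439/72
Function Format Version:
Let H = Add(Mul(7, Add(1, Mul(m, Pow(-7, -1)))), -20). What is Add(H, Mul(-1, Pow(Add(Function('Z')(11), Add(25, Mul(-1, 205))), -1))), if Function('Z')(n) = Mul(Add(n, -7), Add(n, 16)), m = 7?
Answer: Rational(-1439, 72) ≈ -19.986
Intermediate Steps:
Function('Z')(n) = Mul(Add(-7, n), Add(16, n))
H = -20 (H = Add(Mul(7, Add(1, Mul(7, Pow(-7, -1)))), -20) = Add(Mul(7, Add(1, Mul(7, Rational(-1, 7)))), -20) = Add(Mul(7, Add(1, -1)), -20) = Add(Mul(7, 0), -20) = Add(0, -20) = -20)
Add(H, Mul(-1, Pow(Add(Function('Z')(11), Add(25, Mul(-1, 205))), -1))) = Add(-20, Mul(-1, Pow(Add(Add(-112, Pow(11, 2), Mul(9, 11)), Add(25, Mul(-1, 205))), -1))) = Add(-20, Mul(-1, Pow(Add(Add(-112, 121, 99), Add(25, -205)), -1))) = Add(-20, Mul(-1, Pow(Add(108, -180), -1))) = Add(-20, Mul(-1, Pow(-72, -1))) = Add(-20, Mul(-1, Rational(-1, 72))) = Add(-20, Rational(1, 72)) = Rational(-1439, 72)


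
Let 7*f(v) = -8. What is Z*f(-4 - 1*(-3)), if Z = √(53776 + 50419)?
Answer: -8*√104195/7 ≈ -368.91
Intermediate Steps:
f(v) = -8/7 (f(v) = (⅐)*(-8) = -8/7)
Z = √104195 ≈ 322.79
Z*f(-4 - 1*(-3)) = √104195*(-8/7) = -8*√104195/7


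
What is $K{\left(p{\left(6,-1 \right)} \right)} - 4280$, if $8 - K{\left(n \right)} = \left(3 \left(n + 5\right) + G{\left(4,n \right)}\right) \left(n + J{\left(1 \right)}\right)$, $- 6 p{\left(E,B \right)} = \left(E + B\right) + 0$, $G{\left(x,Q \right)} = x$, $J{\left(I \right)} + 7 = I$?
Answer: $- \frac{16637}{4} \approx -4159.3$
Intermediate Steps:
$J{\left(I \right)} = -7 + I$
$p{\left(E,B \right)} = - \frac{B}{6} - \frac{E}{6}$ ($p{\left(E,B \right)} = - \frac{\left(E + B\right) + 0}{6} = - \frac{\left(B + E\right) + 0}{6} = - \frac{B + E}{6} = - \frac{B}{6} - \frac{E}{6}$)
$K{\left(n \right)} = 8 - \left(-6 + n\right) \left(19 + 3 n\right)$ ($K{\left(n \right)} = 8 - \left(3 \left(n + 5\right) + 4\right) \left(n + \left(-7 + 1\right)\right) = 8 - \left(3 \left(5 + n\right) + 4\right) \left(n - 6\right) = 8 - \left(\left(15 + 3 n\right) + 4\right) \left(-6 + n\right) = 8 - \left(19 + 3 n\right) \left(-6 + n\right) = 8 - \left(-6 + n\right) \left(19 + 3 n\right)$)
$K{\left(p{\left(6,-1 \right)} \right)} - 4280 = \left(122 - \left(\left(- \frac{1}{6}\right) \left(-1\right) - 1\right) - 3 \left(\left(- \frac{1}{6}\right) \left(-1\right) - 1\right)^{2}\right) - 4280 = \left(122 - \left(\frac{1}{6} - 1\right) - 3 \left(\frac{1}{6} - 1\right)^{2}\right) - 4280 = \left(122 - - \frac{5}{6} - 3 \left(- \frac{5}{6}\right)^{2}\right) - 4280 = \left(122 + \frac{5}{6} - \frac{25}{12}\right) - 4280 = \frac{483}{4} - 4280 = - \frac{16637}{4}$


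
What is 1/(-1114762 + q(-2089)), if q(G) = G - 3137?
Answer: -1/1119988 ≈ -8.9287e-7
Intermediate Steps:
q(G) = -3137 + G
1/(-1114762 + q(-2089)) = 1/(-1114762 + (-3137 - 2089)) = 1/(-1114762 - 5226) = 1/(-1119988) = -1/1119988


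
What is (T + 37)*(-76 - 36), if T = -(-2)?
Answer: -4368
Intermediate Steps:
T = 2 (T = -1*(-2) = 2)
(T + 37)*(-76 - 36) = (2 + 37)*(-76 - 36) = 39*(-112) = -4368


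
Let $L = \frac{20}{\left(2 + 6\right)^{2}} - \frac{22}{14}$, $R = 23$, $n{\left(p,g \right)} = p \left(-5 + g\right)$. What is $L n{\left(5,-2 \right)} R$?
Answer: $\frac{16215}{16} \approx 1013.4$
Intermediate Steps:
$L = - \frac{141}{112}$ ($L = \frac{20}{8^{2}} - \frac{11}{7} = \frac{20}{64} - \frac{11}{7} = 20 \cdot \frac{1}{64} - \frac{11}{7} = \frac{5}{16} - \frac{11}{7} = - \frac{141}{112} \approx -1.2589$)
$L n{\left(5,-2 \right)} R = - \frac{141 \cdot 5 \left(-5 - 2\right)}{112} \cdot 23 = - \frac{141 \cdot 5 \left(-7\right)}{112} \cdot 23 = \left(- \frac{141}{112}\right) \left(-35\right) 23 = \frac{705}{16} \cdot 23 = \frac{16215}{16}$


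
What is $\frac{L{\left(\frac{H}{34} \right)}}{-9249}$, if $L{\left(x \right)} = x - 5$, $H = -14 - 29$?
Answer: $\frac{71}{104822} \approx 0.00067734$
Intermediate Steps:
$H = -43$ ($H = -14 - 29 = -43$)
$L{\left(x \right)} = -5 + x$ ($L{\left(x \right)} = x - 5 = -5 + x$)
$\frac{L{\left(\frac{H}{34} \right)}}{-9249} = \frac{-5 - \frac{43}{34}}{-9249} = \left(-5 - \frac{43}{34}\right) \left(- \frac{1}{9249}\right) = \left(- \frac{213}{34}\right) \left(- \frac{1}{9249}\right) = \frac{71}{104822}$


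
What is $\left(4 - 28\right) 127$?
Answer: $-3048$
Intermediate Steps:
$\left(4 - 28\right) 127 = \left(-24\right) 127 = -3048$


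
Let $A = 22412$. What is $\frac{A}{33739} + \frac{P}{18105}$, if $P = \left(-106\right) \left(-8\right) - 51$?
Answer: $\frac{432659243}{610844595} \approx 0.7083$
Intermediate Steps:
$P = 797$ ($P = 848 - 51 = 797$)
$\frac{A}{33739} + \frac{P}{18105} = \frac{22412}{33739} + \frac{797}{18105} = \frac{432659243}{610844595}$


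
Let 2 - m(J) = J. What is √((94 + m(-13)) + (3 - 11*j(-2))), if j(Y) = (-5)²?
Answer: I*√163 ≈ 12.767*I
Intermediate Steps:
m(J) = 2 - J
j(Y) = 25
√((94 + m(-13)) + (3 - 11*j(-2))) = √((94 + (2 - 1*(-13))) + (3 - 11*25)) = √((94 + (2 + 13)) + (3 - 275)) = √((94 + 15) - 272) = √(109 - 272) = √(-163) = I*√163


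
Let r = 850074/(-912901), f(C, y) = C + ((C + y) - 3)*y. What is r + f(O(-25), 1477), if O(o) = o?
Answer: 1953742399274/912901 ≈ 2.1401e+6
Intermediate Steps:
f(C, y) = C + y*(-3 + C + y) (f(C, y) = C + (-3 + C + y)*y = C + y*(-3 + C + y))
r = -850074/912901 (r = 850074*(-1/912901) = -850074/912901 ≈ -0.93118)
r + f(O(-25), 1477) = -850074/912901 + (-25 + 1477² - 3*1477 - 25*1477) = -850074/912901 + (-25 + 2181529 - 4431 - 36925) = -850074/912901 + 2140148 = 1953742399274/912901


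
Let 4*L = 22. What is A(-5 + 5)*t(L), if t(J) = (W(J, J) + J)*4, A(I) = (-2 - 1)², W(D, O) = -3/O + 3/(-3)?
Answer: 1566/11 ≈ 142.36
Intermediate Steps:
L = 11/2 (L = (¼)*22 = 11/2 ≈ 5.5000)
W(D, O) = -1 - 3/O (W(D, O) = -3/O + 3*(-⅓) = -3/O - 1 = -1 - 3/O)
A(I) = 9 (A(I) = (-3)² = 9)
t(J) = 4*J + 4*(-3 - J)/J (t(J) = ((-3 - J)/J + J)*4 = (J + (-3 - J)/J)*4 = 4*J + 4*(-3 - J)/J)
A(-5 + 5)*t(L) = 9*(-4 - 12/11/2 + 4*(11/2)) = 9*(-4 - 12*2/11 + 22) = 9*(-4 - 24/11 + 22) = 9*(174/11) = 1566/11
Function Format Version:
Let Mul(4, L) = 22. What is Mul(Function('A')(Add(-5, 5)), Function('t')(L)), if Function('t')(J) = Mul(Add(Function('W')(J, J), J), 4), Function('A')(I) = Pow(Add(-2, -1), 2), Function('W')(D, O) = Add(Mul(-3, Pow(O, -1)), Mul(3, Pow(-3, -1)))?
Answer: Rational(1566, 11) ≈ 142.36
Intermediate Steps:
L = Rational(11, 2) (L = Mul(Rational(1, 4), 22) = Rational(11, 2) ≈ 5.5000)
Function('W')(D, O) = Add(-1, Mul(-3, Pow(O, -1))) (Function('W')(D, O) = Add(Mul(-3, Pow(O, -1)), Mul(3, Rational(-1, 3))) = Add(Mul(-3, Pow(O, -1)), -1) = Add(-1, Mul(-3, Pow(O, -1))))
Function('A')(I) = 9 (Function('A')(I) = Pow(-3, 2) = 9)
Function('t')(J) = Add(Mul(4, J), Mul(4, Pow(J, -1), Add(-3, Mul(-1, J)))) (Function('t')(J) = Mul(Add(Mul(Pow(J, -1), Add(-3, Mul(-1, J))), J), 4) = Mul(Add(J, Mul(Pow(J, -1), Add(-3, Mul(-1, J)))), 4) = Add(Mul(4, J), Mul(4, Pow(J, -1), Add(-3, Mul(-1, J)))))
Mul(Function('A')(Add(-5, 5)), Function('t')(L)) = Mul(9, Add(-4, Mul(-12, Pow(Rational(11, 2), -1)), Mul(4, Rational(11, 2)))) = Mul(9, Add(-4, Mul(-12, Rational(2, 11)), 22)) = Mul(9, Add(-4, Rational(-24, 11), 22)) = Mul(9, Rational(174, 11)) = Rational(1566, 11)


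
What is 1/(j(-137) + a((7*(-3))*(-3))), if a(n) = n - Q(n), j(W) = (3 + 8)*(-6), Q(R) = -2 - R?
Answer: 1/62 ≈ 0.016129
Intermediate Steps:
j(W) = -66 (j(W) = 11*(-6) = -66)
a(n) = 2 + 2*n (a(n) = n - (-2 - n) = n + (2 + n) = 2 + 2*n)
1/(j(-137) + a((7*(-3))*(-3))) = 1/(-66 + (2 + 2*((7*(-3))*(-3)))) = 1/(-66 + (2 + 2*(-21*(-3)))) = 1/(-66 + (2 + 2*63)) = 1/(-66 + (2 + 126)) = 1/(-66 + 128) = 1/62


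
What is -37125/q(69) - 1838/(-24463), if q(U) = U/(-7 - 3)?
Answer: 3027338524/562649 ≈ 5380.5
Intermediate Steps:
q(U) = -U/10 (q(U) = U/(-10) = U*(-1/10) = -U/10)
-37125/q(69) - 1838/(-24463) = -37125/((-1/10*69)) - 1838/(-24463) = -37125/(-69/10) - 1838*(-1/24463) = -37125*(-10/69) + 1838/24463 = 123750/23 + 1838/24463 = 3027338524/562649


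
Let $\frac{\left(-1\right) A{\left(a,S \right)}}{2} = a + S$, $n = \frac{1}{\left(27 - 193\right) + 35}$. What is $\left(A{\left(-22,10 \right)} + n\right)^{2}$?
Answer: $\frac{9878449}{17161} \approx 575.63$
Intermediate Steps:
$n = - \frac{1}{131}$ ($n = \frac{1}{-166 + 35} = \frac{1}{-131} = - \frac{1}{131} \approx -0.0076336$)
$A{\left(a,S \right)} = - 2 S - 2 a$ ($A{\left(a,S \right)} = - 2 \left(a + S\right) = - 2 \left(S + a\right) = - 2 S - 2 a$)
$\left(A{\left(-22,10 \right)} + n\right)^{2} = \left(\left(\left(-2\right) 10 - -44\right) - \frac{1}{131}\right)^{2} = \left(\left(-20 + 44\right) - \frac{1}{131}\right)^{2} = \left(24 - \frac{1}{131}\right)^{2} = \left(\frac{3143}{131}\right)^{2} = \frac{9878449}{17161}$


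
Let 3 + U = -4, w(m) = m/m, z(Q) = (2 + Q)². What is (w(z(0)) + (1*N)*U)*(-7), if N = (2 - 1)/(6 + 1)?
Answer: 0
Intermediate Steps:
N = ⅐ (N = 1/7 = 1*(⅐) = ⅐ ≈ 0.14286)
w(m) = 1
U = -7 (U = -3 - 4 = -7)
(w(z(0)) + (1*N)*U)*(-7) = (1 + (1*(⅐))*(-7))*(-7) = (1 + (⅐)*(-7))*(-7) = (1 - 1)*(-7) = 0*(-7) = 0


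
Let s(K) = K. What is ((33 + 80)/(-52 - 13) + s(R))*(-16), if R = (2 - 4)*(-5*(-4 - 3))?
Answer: 74608/65 ≈ 1147.8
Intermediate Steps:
R = -70 (R = -(-10)*(-7) = -2*35 = -70)
((33 + 80)/(-52 - 13) + s(R))*(-16) = ((33 + 80)/(-52 - 13) - 70)*(-16) = (113/(-65) - 70)*(-16) = (113*(-1/65) - 70)*(-16) = (-113/65 - 70)*(-16) = -4663/65*(-16) = 74608/65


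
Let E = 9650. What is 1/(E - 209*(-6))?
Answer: 1/10904 ≈ 9.1709e-5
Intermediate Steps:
1/(E - 209*(-6)) = 1/(9650 - 209*(-6)) = 1/(9650 + 1254) = 1/10904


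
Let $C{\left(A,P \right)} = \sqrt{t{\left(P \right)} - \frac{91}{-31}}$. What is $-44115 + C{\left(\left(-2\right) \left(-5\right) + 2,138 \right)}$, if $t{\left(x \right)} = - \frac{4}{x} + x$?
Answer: $-44115 + \frac{7 \sqrt{13156989}}{2139} \approx -44103.0$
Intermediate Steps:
$t{\left(x \right)} = x - \frac{4}{x}$
$C{\left(A,P \right)} = \sqrt{\frac{91}{31} + P - \frac{4}{P}}$ ($C{\left(A,P \right)} = \sqrt{\left(P - \frac{4}{P}\right) - \frac{91}{-31}} = \sqrt{\left(P - \frac{4}{P}\right) - - \frac{91}{31}} = \sqrt{\left(P - \frac{4}{P}\right) + \frac{91}{31}} = \sqrt{\frac{91}{31} + P - \frac{4}{P}}$)
$-44115 + C{\left(\left(-2\right) \left(-5\right) + 2,138 \right)} = -44115 + \frac{\sqrt{2821 - \frac{3844}{138} + 961 \cdot 138}}{31} = -44115 + \frac{\sqrt{2821 - \frac{1922}{69} + 132618}}{31} = -44115 + \frac{\sqrt{\frac{9343369}{69}}}{31} = -44115 + \frac{\frac{7}{69} \sqrt{13156989}}{31} = -44115 + \frac{7 \sqrt{13156989}}{2139}$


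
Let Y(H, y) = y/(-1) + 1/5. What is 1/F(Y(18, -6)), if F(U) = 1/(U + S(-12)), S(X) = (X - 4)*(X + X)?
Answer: 1951/5 ≈ 390.20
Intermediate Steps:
S(X) = 2*X*(-4 + X) (S(X) = (-4 + X)*(2*X) = 2*X*(-4 + X))
Y(H, y) = ⅕ - y (Y(H, y) = y*(-1) + 1*(⅕) = -y + ⅕ = ⅕ - y)
F(U) = 1/(384 + U) (F(U) = 1/(U + 2*(-12)*(-4 - 12)) = 1/(U + 2*(-12)*(-16)) = 1/(U + 384) = 1/(384 + U))
1/F(Y(18, -6)) = 1/(1/(384 + (⅕ - 1*(-6)))) = 1/(1/(384 + (⅕ + 6))) = 1/(1/(384 + 31/5)) = 1/(1/(1951/5)) = 1/(5/1951) = 1951/5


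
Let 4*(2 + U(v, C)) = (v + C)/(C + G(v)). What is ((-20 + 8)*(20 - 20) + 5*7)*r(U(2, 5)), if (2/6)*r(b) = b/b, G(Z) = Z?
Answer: 105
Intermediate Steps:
U(v, C) = -7/4 (U(v, C) = -2 + ((v + C)/(C + v))/4 = -2 + ((C + v)/(C + v))/4 = -2 + (1/4)*1 = -2 + 1/4 = -7/4)
r(b) = 3 (r(b) = 3*(b/b) = 3*1 = 3)
((-20 + 8)*(20 - 20) + 5*7)*r(U(2, 5)) = ((-20 + 8)*(20 - 20) + 5*7)*3 = (-12*0 + 35)*3 = (0 + 35)*3 = 35*3 = 105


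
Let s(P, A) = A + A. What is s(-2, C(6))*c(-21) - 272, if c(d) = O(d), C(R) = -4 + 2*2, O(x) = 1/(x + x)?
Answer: -272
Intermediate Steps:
O(x) = 1/(2*x)
C(R) = 0 (C(R) = -4 + 4 = 0)
s(P, A) = 2*A
c(d) = 1/(2*d)
s(-2, C(6))*c(-21) - 272 = (2*0)*((½)/(-21)) - 272 = 0*((½)*(-1/21)) - 272 = 0*(-1/42) - 272 = 0 - 272 = -272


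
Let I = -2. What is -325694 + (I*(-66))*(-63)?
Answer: -334010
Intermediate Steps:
-325694 + (I*(-66))*(-63) = -325694 - 2*(-66)*(-63) = -325694 + 132*(-63) = -325694 - 8316 = -334010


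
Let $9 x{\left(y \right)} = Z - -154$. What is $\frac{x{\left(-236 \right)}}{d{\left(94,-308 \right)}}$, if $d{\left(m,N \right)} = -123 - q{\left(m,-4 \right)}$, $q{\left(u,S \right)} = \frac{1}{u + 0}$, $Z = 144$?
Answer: $- \frac{28012}{104067} \approx -0.26917$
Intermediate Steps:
$q{\left(u,S \right)} = \frac{1}{u}$
$d{\left(m,N \right)} = -123 - \frac{1}{m}$
$x{\left(y \right)} = \frac{298}{9}$ ($x{\left(y \right)} = \frac{144 - -154}{9} = \frac{144 + 154}{9} = \frac{1}{9} \cdot 298 = \frac{298}{9}$)
$\frac{x{\left(-236 \right)}}{d{\left(94,-308 \right)}} = \frac{298}{9 \left(-123 - \frac{1}{94}\right)} = \frac{298}{9 \left(- \frac{11563}{94}\right)} = \frac{298}{9} \left(- \frac{94}{11563}\right) = - \frac{28012}{104067}$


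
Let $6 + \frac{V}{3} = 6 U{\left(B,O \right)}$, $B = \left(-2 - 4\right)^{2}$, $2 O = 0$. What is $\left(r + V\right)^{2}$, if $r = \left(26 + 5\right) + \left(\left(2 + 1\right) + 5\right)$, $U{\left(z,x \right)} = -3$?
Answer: $1089$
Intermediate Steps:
$O = 0$ ($O = \frac{1}{2} \cdot 0 = 0$)
$B = 36$ ($B = \left(-6\right)^{2} = 36$)
$r = 39$ ($r = 31 + \left(3 + 5\right) = 31 + 8 = 39$)
$V = -72$ ($V = -18 + 3 \cdot 6 \left(-3\right) = -18 + 3 \left(-18\right) = -18 - 54 = -72$)
$\left(r + V\right)^{2} = \left(39 - 72\right)^{2} = \left(-33\right)^{2} = 1089$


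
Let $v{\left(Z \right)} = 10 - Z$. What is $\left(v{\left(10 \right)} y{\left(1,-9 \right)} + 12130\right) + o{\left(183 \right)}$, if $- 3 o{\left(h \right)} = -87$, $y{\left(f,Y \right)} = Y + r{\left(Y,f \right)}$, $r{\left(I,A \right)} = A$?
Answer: $12159$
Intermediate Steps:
$y{\left(f,Y \right)} = Y + f$
$o{\left(h \right)} = 29$ ($o{\left(h \right)} = \left(- \frac{1}{3}\right) \left(-87\right) = 29$)
$\left(v{\left(10 \right)} y{\left(1,-9 \right)} + 12130\right) + o{\left(183 \right)} = \left(\left(10 - 10\right) \left(-9 + 1\right) + 12130\right) + 29 = \left(\left(10 - 10\right) \left(-8\right) + 12130\right) + 29 = \left(0 \left(-8\right) + 12130\right) + 29 = \left(0 + 12130\right) + 29 = 12130 + 29 = 12159$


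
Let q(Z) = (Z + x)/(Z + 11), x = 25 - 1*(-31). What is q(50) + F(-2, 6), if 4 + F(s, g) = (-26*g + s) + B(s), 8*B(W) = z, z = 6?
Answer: -38921/244 ≈ -159.51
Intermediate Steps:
B(W) = ¾ (B(W) = (⅛)*6 = ¾)
x = 56 (x = 25 + 31 = 56)
F(s, g) = -13/4 + s - 26*g (F(s, g) = -4 + ((-26*g + s) + ¾) = -4 + ((s - 26*g) + ¾) = -4 + (¾ + s - 26*g) = -13/4 + s - 26*g)
q(Z) = (56 + Z)/(11 + Z) (q(Z) = (Z + 56)/(Z + 11) = (56 + Z)/(11 + Z))
q(50) + F(-2, 6) = (56 + 50)/(11 + 50) + (-13/4 - 2 - 26*6) = 106/61 + (-13/4 - 2 - 156) = (1/61)*106 - 645/4 = 106/61 - 645/4 = -38921/244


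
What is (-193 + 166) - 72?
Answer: -99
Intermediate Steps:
(-193 + 166) - 72 = -27 - 72 = -99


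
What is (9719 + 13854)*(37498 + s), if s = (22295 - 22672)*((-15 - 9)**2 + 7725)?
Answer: -72887220967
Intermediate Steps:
s = -3129477 (s = -377*((-24)**2 + 7725) = -377*(576 + 7725) = -377*8301 = -3129477)
(9719 + 13854)*(37498 + s) = (9719 + 13854)*(37498 - 3129477) = 23573*(-3091979) = -72887220967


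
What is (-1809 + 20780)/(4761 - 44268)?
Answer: -18971/39507 ≈ -0.48019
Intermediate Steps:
(-1809 + 20780)/(4761 - 44268) = 18971/(-39507) = 18971*(-1/39507) = -18971/39507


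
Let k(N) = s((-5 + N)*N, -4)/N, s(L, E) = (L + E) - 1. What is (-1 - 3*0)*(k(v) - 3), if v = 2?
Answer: 17/2 ≈ 8.5000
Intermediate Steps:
s(L, E) = -1 + E + L (s(L, E) = (E + L) - 1 = -1 + E + L)
k(N) = (-5 + N*(-5 + N))/N (k(N) = (-1 - 4 + (-5 + N)*N)/N = (-1 - 4 + N*(-5 + N))/N = (-5 + N*(-5 + N))/N)
(-1 - 3*0)*(k(v) - 3) = (-1 - 3*0)*((-5 + 2 - 5/2) - 3) = (-1 + 0)*((-5 + 2 - 5*½) - 3) = -((-5 + 2 - 5/2) - 3) = -(-11/2 - 3) = -1*(-17/2) = 17/2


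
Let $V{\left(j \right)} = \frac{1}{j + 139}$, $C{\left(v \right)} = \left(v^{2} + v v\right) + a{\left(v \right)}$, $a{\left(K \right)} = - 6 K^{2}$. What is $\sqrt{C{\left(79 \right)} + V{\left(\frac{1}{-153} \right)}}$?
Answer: $\frac{i \sqrt{230403773614}}{3038} \approx 158.0 i$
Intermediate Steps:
$C{\left(v \right)} = - 4 v^{2}$ ($C{\left(v \right)} = \left(v^{2} + v v\right) - 6 v^{2} = \left(v^{2} + v^{2}\right) - 6 v^{2} = 2 v^{2} - 6 v^{2} = - 4 v^{2}$)
$V{\left(j \right)} = \frac{1}{139 + j}$
$\sqrt{C{\left(79 \right)} + V{\left(\frac{1}{-153} \right)}} = \sqrt{- 4 \cdot 79^{2} + \frac{1}{139 + \frac{1}{-153}}} = \sqrt{\left(-4\right) 6241 + \frac{1}{139 - \frac{1}{153}}} = \sqrt{-24964 + \frac{1}{\frac{21266}{153}}} = \sqrt{-24964 + \frac{153}{21266}} = \sqrt{- \frac{530884271}{21266}} = \frac{i \sqrt{230403773614}}{3038}$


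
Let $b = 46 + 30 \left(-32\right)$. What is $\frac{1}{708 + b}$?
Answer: $- \frac{1}{206} \approx -0.0048544$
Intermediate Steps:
$b = -914$ ($b = 46 - 960 = -914$)
$\frac{1}{708 + b} = \frac{1}{708 - 914} = \frac{1}{-206} = - \frac{1}{206}$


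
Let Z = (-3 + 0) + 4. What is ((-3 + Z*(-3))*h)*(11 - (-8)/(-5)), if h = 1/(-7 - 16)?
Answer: 282/115 ≈ 2.4522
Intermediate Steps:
Z = 1 (Z = -3 + 4 = 1)
h = -1/23 (h = 1/(-23) = -1/23 ≈ -0.043478)
((-3 + Z*(-3))*h)*(11 - (-8)/(-5)) = ((-3 + 1*(-3))*(-1/23))*(11 - (-8)/(-5)) = ((-3 - 3)*(-1/23))*(11 - (-8)*(-1)/5) = (-6*(-1/23))*(11 - 1*8/5) = 6*(11 - 8/5)/23 = (6/23)*(47/5) = 282/115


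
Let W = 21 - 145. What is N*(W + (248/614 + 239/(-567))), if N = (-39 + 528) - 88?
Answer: -8656636021/174069 ≈ -49731.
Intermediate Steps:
W = -124
N = 401 (N = 489 - 88 = 401)
N*(W + (248/614 + 239/(-567))) = 401*(-124 + (248/614 + 239/(-567))) = 401*(-124 + (248*(1/614) + 239*(-1/567))) = 401*(-124 + (124/307 - 239/567)) = 401*(-124 - 3065/174069) = 401*(-21587621/174069) = -8656636021/174069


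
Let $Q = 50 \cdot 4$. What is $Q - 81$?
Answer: $119$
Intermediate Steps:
$Q = 200$
$Q - 81 = 200 - 81 = 119$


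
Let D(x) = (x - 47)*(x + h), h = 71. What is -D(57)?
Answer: -1280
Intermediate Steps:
D(x) = (-47 + x)*(71 + x) (D(x) = (x - 47)*(x + 71) = (-47 + x)*(71 + x))
-D(57) = -(-3337 + 57² + 24*57) = -(-3337 + 3249 + 1368) = -1*1280 = -1280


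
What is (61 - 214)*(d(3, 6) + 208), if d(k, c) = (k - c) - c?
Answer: -30447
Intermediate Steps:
d(k, c) = k - 2*c
(61 - 214)*(d(3, 6) + 208) = (61 - 214)*((3 - 2*6) + 208) = -153*((3 - 12) + 208) = -153*(-9 + 208) = -153*199 = -30447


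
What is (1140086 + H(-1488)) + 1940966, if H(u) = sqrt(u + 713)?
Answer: 3081052 + 5*I*sqrt(31) ≈ 3.0811e+6 + 27.839*I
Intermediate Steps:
H(u) = sqrt(713 + u)
(1140086 + H(-1488)) + 1940966 = (1140086 + sqrt(713 - 1488)) + 1940966 = (1140086 + sqrt(-775)) + 1940966 = (1140086 + 5*I*sqrt(31)) + 1940966 = 3081052 + 5*I*sqrt(31)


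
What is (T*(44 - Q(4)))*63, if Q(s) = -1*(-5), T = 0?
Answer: 0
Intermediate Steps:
Q(s) = 5
(T*(44 - Q(4)))*63 = (0*(44 - 1*5))*63 = (0*(44 - 5))*63 = (0*39)*63 = 0*63 = 0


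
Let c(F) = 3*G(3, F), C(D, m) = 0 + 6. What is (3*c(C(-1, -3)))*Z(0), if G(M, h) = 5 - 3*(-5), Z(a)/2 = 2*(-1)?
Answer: -720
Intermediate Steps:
Z(a) = -4 (Z(a) = 2*(2*(-1)) = 2*(-2) = -4)
G(M, h) = 20 (G(M, h) = 5 + 15 = 20)
C(D, m) = 6
c(F) = 60 (c(F) = 3*20 = 60)
(3*c(C(-1, -3)))*Z(0) = (3*60)*(-4) = 180*(-4) = -720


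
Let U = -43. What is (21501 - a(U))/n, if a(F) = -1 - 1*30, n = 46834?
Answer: 10766/23417 ≈ 0.45975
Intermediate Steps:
a(F) = -31 (a(F) = -1 - 30 = -31)
(21501 - a(U))/n = (21501 - 1*(-31))/46834 = (21501 + 31)*(1/46834) = 21532*(1/46834) = 10766/23417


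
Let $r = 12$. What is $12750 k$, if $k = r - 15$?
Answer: $-38250$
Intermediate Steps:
$k = -3$ ($k = 12 - 15 = -3$)
$12750 k = 12750 \left(-3\right) = -38250$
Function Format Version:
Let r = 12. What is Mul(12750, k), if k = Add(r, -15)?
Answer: -38250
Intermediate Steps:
k = -3 (k = Add(12, -15) = -3)
Mul(12750, k) = Mul(12750, -3) = -38250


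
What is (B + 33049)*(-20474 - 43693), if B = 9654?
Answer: -2740123401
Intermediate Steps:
(B + 33049)*(-20474 - 43693) = (9654 + 33049)*(-20474 - 43693) = 42703*(-64167) = -2740123401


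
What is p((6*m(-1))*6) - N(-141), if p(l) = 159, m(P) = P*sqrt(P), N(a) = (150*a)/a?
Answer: 9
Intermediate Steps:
N(a) = 150
m(P) = P**(3/2)
p((6*m(-1))*6) - N(-141) = 159 - 1*150 = 159 - 150 = 9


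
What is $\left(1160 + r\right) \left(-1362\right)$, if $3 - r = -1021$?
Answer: $-2974608$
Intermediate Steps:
$r = 1024$ ($r = 3 - -1021 = 3 + 1021 = 1024$)
$\left(1160 + r\right) \left(-1362\right) = \left(1160 + 1024\right) \left(-1362\right) = 2184 \left(-1362\right) = -2974608$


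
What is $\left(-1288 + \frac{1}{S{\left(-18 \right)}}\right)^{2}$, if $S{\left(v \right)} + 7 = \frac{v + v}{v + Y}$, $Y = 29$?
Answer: $\frac{21186258025}{12769} \approx 1.6592 \cdot 10^{6}$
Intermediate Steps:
$S{\left(v \right)} = -7 + \frac{2 v}{29 + v}$ ($S{\left(v \right)} = -7 + \frac{v + v}{v + 29} = -7 + \frac{2 v}{29 + v}$)
$\left(-1288 + \frac{1}{S{\left(-18 \right)}}\right)^{2} = \left(-1288 + \frac{1}{\frac{1}{29 - 18} \left(-203 - -90\right)}\right)^{2} = \left(-1288 + \frac{1}{\frac{1}{11} \left(-203 + 90\right)}\right)^{2} = \left(-1288 + \frac{1}{\frac{1}{11} \left(-113\right)}\right)^{2} = \left(-1288 + \frac{1}{- \frac{113}{11}}\right)^{2} = \left(-1288 - \frac{11}{113}\right)^{2} = \left(- \frac{145555}{113}\right)^{2} = \frac{21186258025}{12769}$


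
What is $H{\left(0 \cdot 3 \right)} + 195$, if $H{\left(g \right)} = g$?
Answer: $195$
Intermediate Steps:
$H{\left(0 \cdot 3 \right)} + 195 = 0 \cdot 3 + 195 = 0 + 195 = 195$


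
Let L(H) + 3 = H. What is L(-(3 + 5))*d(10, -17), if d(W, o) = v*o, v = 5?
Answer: 935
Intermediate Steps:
d(W, o) = 5*o
L(H) = -3 + H
L(-(3 + 5))*d(10, -17) = (-3 - (3 + 5))*(5*(-17)) = (-3 - 1*8)*(-85) = (-3 - 8)*(-85) = -11*(-85) = 935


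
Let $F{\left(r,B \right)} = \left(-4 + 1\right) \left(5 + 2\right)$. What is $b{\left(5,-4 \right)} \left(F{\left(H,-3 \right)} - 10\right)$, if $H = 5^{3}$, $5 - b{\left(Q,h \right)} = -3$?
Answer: $-248$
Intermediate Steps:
$b{\left(Q,h \right)} = 8$ ($b{\left(Q,h \right)} = 5 - -3 = 5 + 3 = 8$)
$H = 125$
$F{\left(r,B \right)} = -21$ ($F{\left(r,B \right)} = \left(-3\right) 7 = -21$)
$b{\left(5,-4 \right)} \left(F{\left(H,-3 \right)} - 10\right) = 8 \left(-21 - 10\right) = 8 \left(-31\right) = -248$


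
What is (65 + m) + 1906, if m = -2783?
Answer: -812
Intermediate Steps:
(65 + m) + 1906 = (65 - 2783) + 1906 = -2718 + 1906 = -812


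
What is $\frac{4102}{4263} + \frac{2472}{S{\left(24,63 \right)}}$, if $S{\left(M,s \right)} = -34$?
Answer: $- \frac{742762}{10353} \approx -71.744$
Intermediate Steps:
$\frac{4102}{4263} + \frac{2472}{S{\left(24,63 \right)}} = \frac{4102}{4263} + \frac{2472}{-34} = 4102 \cdot \frac{1}{4263} + 2472 \left(- \frac{1}{34}\right) = \frac{586}{609} - \frac{1236}{17} = - \frac{742762}{10353}$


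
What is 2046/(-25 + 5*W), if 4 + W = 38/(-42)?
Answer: -21483/520 ≈ -41.313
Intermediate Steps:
W = -103/21 (W = -4 + 38/(-42) = -4 + 38*(-1/42) = -4 - 19/21 = -103/21 ≈ -4.9048)
2046/(-25 + 5*W) = 2046/(-25 + 5*(-103/21)) = 2046/(-25 - 515/21) = 2046/(-1040/21) = 2046*(-21/1040) = -21483/520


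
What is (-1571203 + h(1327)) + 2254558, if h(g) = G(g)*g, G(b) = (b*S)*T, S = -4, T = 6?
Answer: -41578941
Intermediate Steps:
G(b) = -24*b (G(b) = (b*(-4))*6 = -4*b*6 = -24*b)
h(g) = -24*g**2 (h(g) = (-24*g)*g = -24*g**2)
(-1571203 + h(1327)) + 2254558 = (-1571203 - 24*1327**2) + 2254558 = (-1571203 - 24*1760929) + 2254558 = (-1571203 - 42262296) + 2254558 = -43833499 + 2254558 = -41578941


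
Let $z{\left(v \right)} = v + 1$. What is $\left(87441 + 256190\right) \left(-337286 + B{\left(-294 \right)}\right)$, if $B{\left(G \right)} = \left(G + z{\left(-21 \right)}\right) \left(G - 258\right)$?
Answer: $-56341051498$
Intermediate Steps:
$z{\left(v \right)} = 1 + v$
$B{\left(G \right)} = \left(-258 + G\right) \left(-20 + G\right)$ ($B{\left(G \right)} = \left(G + \left(1 - 21\right)\right) \left(G - 258\right) = \left(G - 20\right) \left(-258 + G\right) = \left(-20 + G\right) \left(-258 + G\right) = \left(-258 + G\right) \left(-20 + G\right)$)
$\left(87441 + 256190\right) \left(-337286 + B{\left(-294 \right)}\right) = \left(87441 + 256190\right) \left(-337286 + \left(5160 + \left(-294\right)^{2} - -81732\right)\right) = 343631 \left(-337286 + \left(5160 + 86436 + 81732\right)\right) = 343631 \left(-337286 + 173328\right) = 343631 \left(-163958\right) = -56341051498$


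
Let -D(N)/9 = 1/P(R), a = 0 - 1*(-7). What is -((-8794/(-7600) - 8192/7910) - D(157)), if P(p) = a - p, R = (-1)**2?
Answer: -4873767/3005800 ≈ -1.6215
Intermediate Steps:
R = 1
a = 7 (a = 0 + 7 = 7)
P(p) = 7 - p
D(N) = -3/2 (D(N) = -9/(7 - 1*1) = -9/(7 - 1) = -9/6 = -9*1/6 = -3/2)
-((-8794/(-7600) - 8192/7910) - D(157)) = -((-8794/(-7600) - 8192/7910) - 1*(-3/2)) = -((-8794*(-1/7600) - 8192*1/7910) + 3/2) = -((4397/3800 - 4096/3955) + 3/2) = -(365067/3005800 + 3/2) = -1*4873767/3005800 = -4873767/3005800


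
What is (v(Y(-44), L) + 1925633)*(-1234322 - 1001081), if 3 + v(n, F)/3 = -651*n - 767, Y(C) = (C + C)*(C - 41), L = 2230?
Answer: 28356348597151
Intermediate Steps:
Y(C) = 2*C*(-41 + C) (Y(C) = (2*C)*(-41 + C) = 2*C*(-41 + C))
v(n, F) = -2310 - 1953*n (v(n, F) = -9 + 3*(-651*n - 767) = -9 + 3*(-767 - 651*n) = -9 + (-2301 - 1953*n) = -2310 - 1953*n)
(v(Y(-44), L) + 1925633)*(-1234322 - 1001081) = ((-2310 - 3906*(-44)*(-41 - 44)) + 1925633)*(-1234322 - 1001081) = ((-2310 - 3906*(-44)*(-85)) + 1925633)*(-2235403) = ((-2310 - 1953*7480) + 1925633)*(-2235403) = ((-2310 - 14608440) + 1925633)*(-2235403) = (-14610750 + 1925633)*(-2235403) = -12685117*(-2235403) = 28356348597151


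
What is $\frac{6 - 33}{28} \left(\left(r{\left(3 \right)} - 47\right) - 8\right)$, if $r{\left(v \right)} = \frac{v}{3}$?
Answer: $\frac{729}{14} \approx 52.071$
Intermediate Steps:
$r{\left(v \right)} = \frac{v}{3}$
$\frac{6 - 33}{28} \left(\left(r{\left(3 \right)} - 47\right) - 8\right) = \frac{6 - 33}{28} \left(\left(\frac{1}{3} \cdot 3 - 47\right) - 8\right) = \left(-27\right) \frac{1}{28} \left(\left(1 - 47\right) - 8\right) = - \frac{27 \left(-46 - 8\right)}{28} = \left(- \frac{27}{28}\right) \left(-54\right) = \frac{729}{14}$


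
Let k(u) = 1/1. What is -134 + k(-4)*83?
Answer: -51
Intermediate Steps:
k(u) = 1
-134 + k(-4)*83 = -134 + 1*83 = -134 + 83 = -51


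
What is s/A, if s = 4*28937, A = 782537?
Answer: 115748/782537 ≈ 0.14791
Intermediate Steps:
s = 115748
s/A = 115748/782537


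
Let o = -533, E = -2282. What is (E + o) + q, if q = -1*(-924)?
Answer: -1891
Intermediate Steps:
q = 924
(E + o) + q = (-2282 - 533) + 924 = -2815 + 924 = -1891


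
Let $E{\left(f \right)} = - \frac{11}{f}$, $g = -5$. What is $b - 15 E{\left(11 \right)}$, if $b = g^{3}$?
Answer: $-110$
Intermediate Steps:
$b = -125$ ($b = \left(-5\right)^{3} = -125$)
$b - 15 E{\left(11 \right)} = -125 - 15 \left(- \frac{11}{11}\right) = -125 - 15 \left(\left(-11\right) \frac{1}{11}\right) = -125 - -15 = -125 + 15 = -110$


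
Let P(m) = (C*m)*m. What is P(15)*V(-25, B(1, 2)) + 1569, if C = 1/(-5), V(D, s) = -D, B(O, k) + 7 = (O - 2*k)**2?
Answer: 444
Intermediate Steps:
B(O, k) = -7 + (O - 2*k)**2
C = -1/5 ≈ -0.20000
P(m) = -m**2/5 (P(m) = (-m/5)*m = -m**2/5)
P(15)*V(-25, B(1, 2)) + 1569 = (-1/5*15**2)*(-1*(-25)) + 1569 = -1/5*225*25 + 1569 = -45*25 + 1569 = -1125 + 1569 = 444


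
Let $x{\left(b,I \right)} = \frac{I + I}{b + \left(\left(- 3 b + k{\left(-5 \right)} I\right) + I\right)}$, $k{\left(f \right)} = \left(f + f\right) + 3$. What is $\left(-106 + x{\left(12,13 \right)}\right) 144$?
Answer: $- \frac{260112}{17} \approx -15301.0$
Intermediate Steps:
$k{\left(f \right)} = 3 + 2 f$ ($k{\left(f \right)} = 2 f + 3 = 3 + 2 f$)
$x{\left(b,I \right)} = \frac{2 I}{- 6 I - 2 b}$ ($x{\left(b,I \right)} = \frac{I + I}{b + \left(\left(- 3 b + \left(3 + 2 \left(-5\right)\right) I\right) + I\right)} = \frac{2 I}{b + \left(\left(- 3 b + \left(3 - 10\right) I\right) + I\right)} = \frac{2 I}{b - \left(3 b + 6 I\right)} = \frac{2 I}{- 6 I - 2 b}$)
$\left(-106 + x{\left(12,13 \right)}\right) 144 = \left(-106 - \frac{13}{12 + 3 \cdot 13}\right) 144 = \left(-106 - \frac{13}{12 + 39}\right) 144 = \left(-106 - \frac{13}{51}\right) 144 = \left(- \frac{5419}{51}\right) 144 = - \frac{260112}{17}$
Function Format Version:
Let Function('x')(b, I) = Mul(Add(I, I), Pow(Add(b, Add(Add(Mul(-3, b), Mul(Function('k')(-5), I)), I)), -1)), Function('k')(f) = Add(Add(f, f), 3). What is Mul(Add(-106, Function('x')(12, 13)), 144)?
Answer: Rational(-260112, 17) ≈ -15301.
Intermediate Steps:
Function('k')(f) = Add(3, Mul(2, f)) (Function('k')(f) = Add(Mul(2, f), 3) = Add(3, Mul(2, f)))
Function('x')(b, I) = Mul(2, I, Pow(Add(Mul(-6, I), Mul(-2, b)), -1)) (Function('x')(b, I) = Mul(Add(I, I), Pow(Add(b, Add(Add(Mul(-3, b), Mul(Add(3, Mul(2, -5)), I)), I)), -1)) = Mul(Mul(2, I), Pow(Add(b, Add(Add(Mul(-3, b), Mul(Add(3, -10), I)), I)), -1)) = Mul(Mul(2, I), Pow(Add(b, Add(Add(Mul(-3, b), Mul(-7, I)), I)), -1)) = Mul(Mul(2, I), Pow(Add(b, Add(Add(Mul(-7, I), Mul(-3, b)), I)), -1)) = Mul(Mul(2, I), Pow(Add(b, Add(Mul(-6, I), Mul(-3, b))), -1)) = Mul(Mul(2, I), Pow(Add(Mul(-6, I), Mul(-2, b)), -1)) = Mul(2, I, Pow(Add(Mul(-6, I), Mul(-2, b)), -1)))
Mul(Add(-106, Function('x')(12, 13)), 144) = Mul(Add(-106, Mul(-1, 13, Pow(Add(12, Mul(3, 13)), -1))), 144) = Mul(Add(-106, Mul(-1, 13, Pow(Add(12, 39), -1))), 144) = Mul(Add(-106, Mul(-1, 13, Pow(51, -1))), 144) = Mul(Add(-106, Mul(-1, 13, Rational(1, 51))), 144) = Mul(Add(-106, Rational(-13, 51)), 144) = Mul(Rational(-5419, 51), 144) = Rational(-260112, 17)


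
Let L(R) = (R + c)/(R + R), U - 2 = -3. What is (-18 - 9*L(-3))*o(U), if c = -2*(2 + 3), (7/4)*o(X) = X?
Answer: 150/7 ≈ 21.429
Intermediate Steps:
U = -1 (U = 2 - 3 = -1)
o(X) = 4*X/7
c = -10 (c = -2*5 = -10)
L(R) = (-10 + R)/(2*R) (L(R) = (R - 10)/(R + R) = (-10 + R)/((2*R)) = (-10 + R)*(1/(2*R)) = (-10 + R)/(2*R))
(-18 - 9*L(-3))*o(U) = (-18 - 9*(-10 - 3)/(2*(-3)))*((4/7)*(-1)) = (-18 - 9*(-1)*(-13)/(2*3))*(-4/7) = (-18 - 9*13/6)*(-4/7) = (-18 - 39/2)*(-4/7) = -75/2*(-4/7) = 150/7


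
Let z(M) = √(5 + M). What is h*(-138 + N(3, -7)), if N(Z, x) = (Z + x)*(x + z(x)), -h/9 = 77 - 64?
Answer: 12870 + 468*I*√2 ≈ 12870.0 + 661.85*I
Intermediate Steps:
h = -117 (h = -9*(77 - 64) = -9*13 = -117)
N(Z, x) = (Z + x)*(x + √(5 + x))
h*(-138 + N(3, -7)) = -117*(-138 + ((-7)² + 3*(-7) + 3*√(5 - 7) - 7*√(5 - 7))) = -117*(-138 + (49 - 21 + 3*√(-2) - 7*I*√2)) = -117*(-138 + (49 - 21 + 3*(I*√2) - 7*I*√2)) = -117*(-138 + (49 - 21 + 3*I*√2 - 7*I*√2)) = -117*(-138 + (28 - 4*I*√2)) = -117*(-110 - 4*I*√2) = 12870 + 468*I*√2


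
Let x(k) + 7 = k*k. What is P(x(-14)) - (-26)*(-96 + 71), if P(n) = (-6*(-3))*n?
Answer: 2752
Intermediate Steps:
x(k) = -7 + k² (x(k) = -7 + k*k = -7 + k²)
P(n) = 18*n
P(x(-14)) - (-26)*(-96 + 71) = 18*(-7 + (-14)²) - (-26)*(-96 + 71) = 18*(-7 + 196) - (-26)*(-25) = 18*189 - 1*650 = 3402 - 650 = 2752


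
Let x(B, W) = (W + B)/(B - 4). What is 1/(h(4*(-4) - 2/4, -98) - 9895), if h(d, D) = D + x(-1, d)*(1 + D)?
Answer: -2/20665 ≈ -9.6782e-5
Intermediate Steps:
x(B, W) = (B + W)/(-4 + B)
h(d, D) = D + (1 + D)*(⅕ - d/5) (h(d, D) = D + ((-1 + d)/(-4 - 1))*(1 + D) = D + ((-1 + d)/(-5))*(1 + D) = D + (-(-1 + d)/5)*(1 + D) = D + (⅕ - d/5)*(1 + D) = D + (1 + D)*(⅕ - d/5))
1/(h(4*(-4) - 2/4, -98) - 9895) = 1/((⅕ - (4*(-4) - 2/4)/5 + (6/5)*(-98) - ⅕*(-98)*(4*(-4) - 2/4)) - 9895) = 1/((⅕ - (-16 - 2*¼)/5 - 588/5 - ⅕*(-98)*(-16 - 2*¼)) - 9895) = 1/((⅕ - (-16 - ½)/5 - 588/5 - ⅕*(-98)*(-16 - ½)) - 9895) = 1/((⅕ - ⅕*(-33/2) - 588/5 - ⅕*(-98)*(-33/2)) - 9895) = 1/((⅕ + 33/10 - 588/5 - 1617/5) - 9895) = 1/(-875/2 - 9895) = 1/(-20665/2) = -2/20665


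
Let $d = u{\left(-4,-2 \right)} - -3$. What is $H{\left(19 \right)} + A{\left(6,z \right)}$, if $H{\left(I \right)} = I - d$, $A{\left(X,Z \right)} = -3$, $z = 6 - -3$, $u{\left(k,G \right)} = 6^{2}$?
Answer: $-23$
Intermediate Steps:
$u{\left(k,G \right)} = 36$
$z = 9$ ($z = 6 + 3 = 9$)
$d = 39$ ($d = 36 - -3 = 36 + 3 = 39$)
$H{\left(I \right)} = -39 + I$ ($H{\left(I \right)} = I - 39 = -39 + I$)
$H{\left(19 \right)} + A{\left(6,z \right)} = \left(-39 + 19\right) - 3 = -20 - 3 = -23$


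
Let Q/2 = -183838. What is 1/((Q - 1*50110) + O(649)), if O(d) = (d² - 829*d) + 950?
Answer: -1/533656 ≈ -1.8739e-6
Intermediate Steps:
Q = -367676 (Q = 2*(-183838) = -367676)
O(d) = 950 + d² - 829*d
1/((Q - 1*50110) + O(649)) = 1/((-367676 - 1*50110) + (950 + 649² - 829*649)) = 1/((-367676 - 50110) + (950 + 421201 - 538021)) = 1/(-417786 - 115870) = 1/(-533656) = -1/533656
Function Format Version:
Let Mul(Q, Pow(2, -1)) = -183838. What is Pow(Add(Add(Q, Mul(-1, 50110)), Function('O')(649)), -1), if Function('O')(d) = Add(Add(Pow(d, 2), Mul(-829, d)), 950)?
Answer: Rational(-1, 533656) ≈ -1.8739e-6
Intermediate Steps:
Q = -367676 (Q = Mul(2, -183838) = -367676)
Function('O')(d) = Add(950, Pow(d, 2), Mul(-829, d))
Pow(Add(Add(Q, Mul(-1, 50110)), Function('O')(649)), -1) = Pow(Add(Add(-367676, Mul(-1, 50110)), Add(950, Pow(649, 2), Mul(-829, 649))), -1) = Pow(Add(Add(-367676, -50110), Add(950, 421201, -538021)), -1) = Pow(Add(-417786, -115870), -1) = Pow(-533656, -1) = Rational(-1, 533656)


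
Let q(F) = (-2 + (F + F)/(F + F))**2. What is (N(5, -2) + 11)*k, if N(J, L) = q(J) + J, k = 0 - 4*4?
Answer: -272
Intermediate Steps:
q(F) = 1 (q(F) = (-2 + (2*F)/((2*F)))**2 = (-2 + (2*F)*(1/(2*F)))**2 = (-2 + 1)**2 = (-1)**2 = 1)
k = -16 (k = 0 - 1*16 = 0 - 16 = -16)
N(J, L) = 1 + J
(N(5, -2) + 11)*k = ((1 + 5) + 11)*(-16) = (6 + 11)*(-16) = 17*(-16) = -272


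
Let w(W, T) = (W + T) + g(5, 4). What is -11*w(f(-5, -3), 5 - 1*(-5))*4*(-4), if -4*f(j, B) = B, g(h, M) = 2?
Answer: 2244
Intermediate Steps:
f(j, B) = -B/4
w(W, T) = 2 + T + W (w(W, T) = (W + T) + 2 = (T + W) + 2 = 2 + T + W)
-11*w(f(-5, -3), 5 - 1*(-5))*4*(-4) = -11*(2 + (5 - 1*(-5)) - 1/4*(-3))*4*(-4) = -11*(2 + (5 + 5) + 3/4)*4*(-4) = -11*(2 + 10 + 3/4)*4*(-4) = -11*(51/4)*4*(-4) = -561*(-4) = -11*(-204) = 2244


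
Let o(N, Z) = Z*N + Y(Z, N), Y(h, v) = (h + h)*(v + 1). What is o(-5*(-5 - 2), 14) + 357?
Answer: 1855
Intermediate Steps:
Y(h, v) = 2*h*(1 + v) (Y(h, v) = (2*h)*(1 + v) = 2*h*(1 + v))
o(N, Z) = N*Z + 2*Z*(1 + N) (o(N, Z) = Z*N + 2*Z*(1 + N) = N*Z + 2*Z*(1 + N))
o(-5*(-5 - 2), 14) + 357 = 14*(2 + 3*(-5*(-5 - 2))) + 357 = 14*(2 + 3*(-5*(-7))) + 357 = 14*(2 + 3*35) + 357 = 14*(2 + 105) + 357 = 14*107 + 357 = 1498 + 357 = 1855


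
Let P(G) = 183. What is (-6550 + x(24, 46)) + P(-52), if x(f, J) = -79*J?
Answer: -10001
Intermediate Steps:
(-6550 + x(24, 46)) + P(-52) = (-6550 - 79*46) + 183 = (-6550 - 3634) + 183 = -10184 + 183 = -10001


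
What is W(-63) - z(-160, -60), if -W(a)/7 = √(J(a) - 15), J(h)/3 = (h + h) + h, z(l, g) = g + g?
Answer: 120 - 7*I*√582 ≈ 120.0 - 168.87*I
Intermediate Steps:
z(l, g) = 2*g
J(h) = 9*h (J(h) = 3*((h + h) + h) = 3*(2*h + h) = 3*(3*h) = 9*h)
W(a) = -7*√(-15 + 9*a) (W(a) = -7*√(9*a - 15) = -7*√(-15 + 9*a))
W(-63) - z(-160, -60) = -7*√(-15 + 9*(-63)) - 2*(-60) = -7*√(-15 - 567) - 1*(-120) = -7*I*√582 + 120 = 120 - 7*I*√582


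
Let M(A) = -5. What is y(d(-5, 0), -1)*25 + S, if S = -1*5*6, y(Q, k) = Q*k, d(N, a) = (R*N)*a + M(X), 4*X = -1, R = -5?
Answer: 95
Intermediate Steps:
X = -¼ (X = (¼)*(-1) = -¼ ≈ -0.25000)
d(N, a) = -5 - 5*N*a (d(N, a) = (-5*N)*a - 5 = -5*N*a - 5 = -5 - 5*N*a)
S = -30 (S = -5*6 = -30)
y(d(-5, 0), -1)*25 + S = ((-5 - 5*(-5)*0)*(-1))*25 - 30 = ((-5 + 0)*(-1))*25 - 30 = -5*(-1)*25 - 30 = 5*25 - 30 = 125 - 30 = 95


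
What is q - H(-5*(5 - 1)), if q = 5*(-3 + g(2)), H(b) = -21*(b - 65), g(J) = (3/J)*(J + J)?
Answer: -1770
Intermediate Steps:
g(J) = 6 (g(J) = (3/J)*(2*J) = 6)
H(b) = 1365 - 21*b (H(b) = -21*(-65 + b) = 1365 - 21*b)
q = 15 (q = 5*(-3 + 6) = 5*3 = 15)
q - H(-5*(5 - 1)) = 15 - (1365 - (-105)*(5 - 1)) = 15 - (1365 - (-105)*4) = 15 - (1365 - 21*(-20)) = 15 - (1365 + 420) = 15 - 1*1785 = 15 - 1785 = -1770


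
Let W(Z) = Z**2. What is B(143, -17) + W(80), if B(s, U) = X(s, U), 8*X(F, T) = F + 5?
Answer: 12837/2 ≈ 6418.5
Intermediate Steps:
X(F, T) = 5/8 + F/8 (X(F, T) = (F + 5)/8 = (5 + F)/8 = 5/8 + F/8)
B(s, U) = 5/8 + s/8
B(143, -17) + W(80) = (5/8 + (1/8)*143) + 80**2 = (5/8 + 143/8) + 6400 = 37/2 + 6400 = 12837/2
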